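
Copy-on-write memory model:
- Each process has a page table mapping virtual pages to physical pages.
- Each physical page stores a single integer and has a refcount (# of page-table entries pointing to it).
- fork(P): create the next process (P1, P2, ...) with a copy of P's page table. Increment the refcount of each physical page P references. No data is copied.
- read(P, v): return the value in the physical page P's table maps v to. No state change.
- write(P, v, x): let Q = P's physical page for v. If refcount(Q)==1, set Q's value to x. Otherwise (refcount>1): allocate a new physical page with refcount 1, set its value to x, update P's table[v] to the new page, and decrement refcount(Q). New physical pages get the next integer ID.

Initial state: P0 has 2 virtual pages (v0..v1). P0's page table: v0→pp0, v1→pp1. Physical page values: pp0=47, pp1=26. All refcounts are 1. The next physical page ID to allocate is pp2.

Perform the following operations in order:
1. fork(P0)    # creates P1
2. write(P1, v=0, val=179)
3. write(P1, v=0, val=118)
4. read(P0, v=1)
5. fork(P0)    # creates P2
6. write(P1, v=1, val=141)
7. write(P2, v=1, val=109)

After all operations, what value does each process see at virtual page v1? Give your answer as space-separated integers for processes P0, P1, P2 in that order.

Op 1: fork(P0) -> P1. 2 ppages; refcounts: pp0:2 pp1:2
Op 2: write(P1, v0, 179). refcount(pp0)=2>1 -> COPY to pp2. 3 ppages; refcounts: pp0:1 pp1:2 pp2:1
Op 3: write(P1, v0, 118). refcount(pp2)=1 -> write in place. 3 ppages; refcounts: pp0:1 pp1:2 pp2:1
Op 4: read(P0, v1) -> 26. No state change.
Op 5: fork(P0) -> P2. 3 ppages; refcounts: pp0:2 pp1:3 pp2:1
Op 6: write(P1, v1, 141). refcount(pp1)=3>1 -> COPY to pp3. 4 ppages; refcounts: pp0:2 pp1:2 pp2:1 pp3:1
Op 7: write(P2, v1, 109). refcount(pp1)=2>1 -> COPY to pp4. 5 ppages; refcounts: pp0:2 pp1:1 pp2:1 pp3:1 pp4:1
P0: v1 -> pp1 = 26
P1: v1 -> pp3 = 141
P2: v1 -> pp4 = 109

Answer: 26 141 109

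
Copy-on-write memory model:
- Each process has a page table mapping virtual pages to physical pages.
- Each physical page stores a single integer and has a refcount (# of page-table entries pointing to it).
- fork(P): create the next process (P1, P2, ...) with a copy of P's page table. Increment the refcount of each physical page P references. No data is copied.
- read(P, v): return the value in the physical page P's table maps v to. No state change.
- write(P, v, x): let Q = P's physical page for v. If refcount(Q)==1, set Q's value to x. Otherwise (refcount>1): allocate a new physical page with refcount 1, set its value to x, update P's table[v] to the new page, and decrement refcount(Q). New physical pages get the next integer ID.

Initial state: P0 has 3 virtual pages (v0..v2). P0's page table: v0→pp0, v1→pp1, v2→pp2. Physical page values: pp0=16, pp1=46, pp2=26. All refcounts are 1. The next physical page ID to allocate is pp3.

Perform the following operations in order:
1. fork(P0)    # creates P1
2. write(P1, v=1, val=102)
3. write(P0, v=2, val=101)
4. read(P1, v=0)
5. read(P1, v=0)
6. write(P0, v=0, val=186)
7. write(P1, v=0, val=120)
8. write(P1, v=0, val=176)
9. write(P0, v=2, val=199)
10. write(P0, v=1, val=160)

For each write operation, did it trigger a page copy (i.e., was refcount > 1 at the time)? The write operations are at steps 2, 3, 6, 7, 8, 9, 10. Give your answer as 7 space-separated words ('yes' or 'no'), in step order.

Op 1: fork(P0) -> P1. 3 ppages; refcounts: pp0:2 pp1:2 pp2:2
Op 2: write(P1, v1, 102). refcount(pp1)=2>1 -> COPY to pp3. 4 ppages; refcounts: pp0:2 pp1:1 pp2:2 pp3:1
Op 3: write(P0, v2, 101). refcount(pp2)=2>1 -> COPY to pp4. 5 ppages; refcounts: pp0:2 pp1:1 pp2:1 pp3:1 pp4:1
Op 4: read(P1, v0) -> 16. No state change.
Op 5: read(P1, v0) -> 16. No state change.
Op 6: write(P0, v0, 186). refcount(pp0)=2>1 -> COPY to pp5. 6 ppages; refcounts: pp0:1 pp1:1 pp2:1 pp3:1 pp4:1 pp5:1
Op 7: write(P1, v0, 120). refcount(pp0)=1 -> write in place. 6 ppages; refcounts: pp0:1 pp1:1 pp2:1 pp3:1 pp4:1 pp5:1
Op 8: write(P1, v0, 176). refcount(pp0)=1 -> write in place. 6 ppages; refcounts: pp0:1 pp1:1 pp2:1 pp3:1 pp4:1 pp5:1
Op 9: write(P0, v2, 199). refcount(pp4)=1 -> write in place. 6 ppages; refcounts: pp0:1 pp1:1 pp2:1 pp3:1 pp4:1 pp5:1
Op 10: write(P0, v1, 160). refcount(pp1)=1 -> write in place. 6 ppages; refcounts: pp0:1 pp1:1 pp2:1 pp3:1 pp4:1 pp5:1

yes yes yes no no no no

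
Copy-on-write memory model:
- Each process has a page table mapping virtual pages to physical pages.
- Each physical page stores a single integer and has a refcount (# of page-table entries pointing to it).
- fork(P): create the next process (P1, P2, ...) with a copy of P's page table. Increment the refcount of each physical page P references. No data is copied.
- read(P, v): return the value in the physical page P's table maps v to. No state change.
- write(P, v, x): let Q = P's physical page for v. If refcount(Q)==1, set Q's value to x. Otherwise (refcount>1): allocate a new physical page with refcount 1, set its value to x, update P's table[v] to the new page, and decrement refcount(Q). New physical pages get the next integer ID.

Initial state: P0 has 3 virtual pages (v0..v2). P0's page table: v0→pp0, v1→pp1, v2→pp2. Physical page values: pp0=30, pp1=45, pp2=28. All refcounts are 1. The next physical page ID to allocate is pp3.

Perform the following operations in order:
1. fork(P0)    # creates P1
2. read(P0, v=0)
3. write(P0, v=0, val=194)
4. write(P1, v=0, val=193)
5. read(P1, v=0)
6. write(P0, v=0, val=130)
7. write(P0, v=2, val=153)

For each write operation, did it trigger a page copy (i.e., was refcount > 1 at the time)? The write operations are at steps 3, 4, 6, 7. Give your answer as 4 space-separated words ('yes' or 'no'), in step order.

Op 1: fork(P0) -> P1. 3 ppages; refcounts: pp0:2 pp1:2 pp2:2
Op 2: read(P0, v0) -> 30. No state change.
Op 3: write(P0, v0, 194). refcount(pp0)=2>1 -> COPY to pp3. 4 ppages; refcounts: pp0:1 pp1:2 pp2:2 pp3:1
Op 4: write(P1, v0, 193). refcount(pp0)=1 -> write in place. 4 ppages; refcounts: pp0:1 pp1:2 pp2:2 pp3:1
Op 5: read(P1, v0) -> 193. No state change.
Op 6: write(P0, v0, 130). refcount(pp3)=1 -> write in place. 4 ppages; refcounts: pp0:1 pp1:2 pp2:2 pp3:1
Op 7: write(P0, v2, 153). refcount(pp2)=2>1 -> COPY to pp4. 5 ppages; refcounts: pp0:1 pp1:2 pp2:1 pp3:1 pp4:1

yes no no yes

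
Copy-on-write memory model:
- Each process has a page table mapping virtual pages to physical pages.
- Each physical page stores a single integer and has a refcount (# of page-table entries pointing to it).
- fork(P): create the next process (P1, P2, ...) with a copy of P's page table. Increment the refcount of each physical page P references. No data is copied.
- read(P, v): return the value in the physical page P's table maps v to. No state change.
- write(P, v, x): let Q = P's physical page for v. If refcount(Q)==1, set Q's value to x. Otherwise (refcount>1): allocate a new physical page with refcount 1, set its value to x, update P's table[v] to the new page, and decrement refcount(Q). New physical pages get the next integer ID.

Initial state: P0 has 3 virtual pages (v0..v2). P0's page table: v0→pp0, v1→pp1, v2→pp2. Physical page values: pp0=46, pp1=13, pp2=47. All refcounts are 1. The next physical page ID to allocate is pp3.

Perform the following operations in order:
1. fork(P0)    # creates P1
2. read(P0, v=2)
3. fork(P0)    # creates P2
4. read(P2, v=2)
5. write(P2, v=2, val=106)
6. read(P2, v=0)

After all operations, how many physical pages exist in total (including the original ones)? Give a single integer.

Op 1: fork(P0) -> P1. 3 ppages; refcounts: pp0:2 pp1:2 pp2:2
Op 2: read(P0, v2) -> 47. No state change.
Op 3: fork(P0) -> P2. 3 ppages; refcounts: pp0:3 pp1:3 pp2:3
Op 4: read(P2, v2) -> 47. No state change.
Op 5: write(P2, v2, 106). refcount(pp2)=3>1 -> COPY to pp3. 4 ppages; refcounts: pp0:3 pp1:3 pp2:2 pp3:1
Op 6: read(P2, v0) -> 46. No state change.

Answer: 4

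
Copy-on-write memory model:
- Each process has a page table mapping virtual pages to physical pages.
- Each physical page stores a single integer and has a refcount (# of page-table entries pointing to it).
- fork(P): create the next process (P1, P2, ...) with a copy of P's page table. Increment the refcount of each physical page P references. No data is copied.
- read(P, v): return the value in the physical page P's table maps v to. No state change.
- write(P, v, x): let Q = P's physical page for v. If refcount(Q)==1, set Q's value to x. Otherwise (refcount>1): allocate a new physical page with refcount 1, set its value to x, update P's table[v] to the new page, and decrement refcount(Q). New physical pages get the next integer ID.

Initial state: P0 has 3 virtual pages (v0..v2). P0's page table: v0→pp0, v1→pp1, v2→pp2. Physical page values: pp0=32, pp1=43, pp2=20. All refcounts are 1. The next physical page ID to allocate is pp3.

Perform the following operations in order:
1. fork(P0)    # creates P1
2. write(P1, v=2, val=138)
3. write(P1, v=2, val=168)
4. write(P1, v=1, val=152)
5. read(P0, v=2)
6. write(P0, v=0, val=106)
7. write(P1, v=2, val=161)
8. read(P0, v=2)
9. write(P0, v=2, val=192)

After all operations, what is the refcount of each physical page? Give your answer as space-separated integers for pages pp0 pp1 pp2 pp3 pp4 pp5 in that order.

Answer: 1 1 1 1 1 1

Derivation:
Op 1: fork(P0) -> P1. 3 ppages; refcounts: pp0:2 pp1:2 pp2:2
Op 2: write(P1, v2, 138). refcount(pp2)=2>1 -> COPY to pp3. 4 ppages; refcounts: pp0:2 pp1:2 pp2:1 pp3:1
Op 3: write(P1, v2, 168). refcount(pp3)=1 -> write in place. 4 ppages; refcounts: pp0:2 pp1:2 pp2:1 pp3:1
Op 4: write(P1, v1, 152). refcount(pp1)=2>1 -> COPY to pp4. 5 ppages; refcounts: pp0:2 pp1:1 pp2:1 pp3:1 pp4:1
Op 5: read(P0, v2) -> 20. No state change.
Op 6: write(P0, v0, 106). refcount(pp0)=2>1 -> COPY to pp5. 6 ppages; refcounts: pp0:1 pp1:1 pp2:1 pp3:1 pp4:1 pp5:1
Op 7: write(P1, v2, 161). refcount(pp3)=1 -> write in place. 6 ppages; refcounts: pp0:1 pp1:1 pp2:1 pp3:1 pp4:1 pp5:1
Op 8: read(P0, v2) -> 20. No state change.
Op 9: write(P0, v2, 192). refcount(pp2)=1 -> write in place. 6 ppages; refcounts: pp0:1 pp1:1 pp2:1 pp3:1 pp4:1 pp5:1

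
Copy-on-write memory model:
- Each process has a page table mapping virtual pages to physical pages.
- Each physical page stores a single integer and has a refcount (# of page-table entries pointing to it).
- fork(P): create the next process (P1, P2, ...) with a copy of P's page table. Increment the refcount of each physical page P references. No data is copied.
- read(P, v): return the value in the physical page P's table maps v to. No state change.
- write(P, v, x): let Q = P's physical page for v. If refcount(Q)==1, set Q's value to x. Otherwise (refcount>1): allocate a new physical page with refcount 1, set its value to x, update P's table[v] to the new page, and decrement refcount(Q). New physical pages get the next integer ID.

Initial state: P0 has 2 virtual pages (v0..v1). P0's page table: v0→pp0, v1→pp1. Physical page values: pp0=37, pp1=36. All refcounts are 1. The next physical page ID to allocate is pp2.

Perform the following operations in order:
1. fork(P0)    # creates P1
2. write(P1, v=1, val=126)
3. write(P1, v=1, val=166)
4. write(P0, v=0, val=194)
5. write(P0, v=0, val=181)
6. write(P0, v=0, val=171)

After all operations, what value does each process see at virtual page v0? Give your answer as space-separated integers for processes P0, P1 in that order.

Answer: 171 37

Derivation:
Op 1: fork(P0) -> P1. 2 ppages; refcounts: pp0:2 pp1:2
Op 2: write(P1, v1, 126). refcount(pp1)=2>1 -> COPY to pp2. 3 ppages; refcounts: pp0:2 pp1:1 pp2:1
Op 3: write(P1, v1, 166). refcount(pp2)=1 -> write in place. 3 ppages; refcounts: pp0:2 pp1:1 pp2:1
Op 4: write(P0, v0, 194). refcount(pp0)=2>1 -> COPY to pp3. 4 ppages; refcounts: pp0:1 pp1:1 pp2:1 pp3:1
Op 5: write(P0, v0, 181). refcount(pp3)=1 -> write in place. 4 ppages; refcounts: pp0:1 pp1:1 pp2:1 pp3:1
Op 6: write(P0, v0, 171). refcount(pp3)=1 -> write in place. 4 ppages; refcounts: pp0:1 pp1:1 pp2:1 pp3:1
P0: v0 -> pp3 = 171
P1: v0 -> pp0 = 37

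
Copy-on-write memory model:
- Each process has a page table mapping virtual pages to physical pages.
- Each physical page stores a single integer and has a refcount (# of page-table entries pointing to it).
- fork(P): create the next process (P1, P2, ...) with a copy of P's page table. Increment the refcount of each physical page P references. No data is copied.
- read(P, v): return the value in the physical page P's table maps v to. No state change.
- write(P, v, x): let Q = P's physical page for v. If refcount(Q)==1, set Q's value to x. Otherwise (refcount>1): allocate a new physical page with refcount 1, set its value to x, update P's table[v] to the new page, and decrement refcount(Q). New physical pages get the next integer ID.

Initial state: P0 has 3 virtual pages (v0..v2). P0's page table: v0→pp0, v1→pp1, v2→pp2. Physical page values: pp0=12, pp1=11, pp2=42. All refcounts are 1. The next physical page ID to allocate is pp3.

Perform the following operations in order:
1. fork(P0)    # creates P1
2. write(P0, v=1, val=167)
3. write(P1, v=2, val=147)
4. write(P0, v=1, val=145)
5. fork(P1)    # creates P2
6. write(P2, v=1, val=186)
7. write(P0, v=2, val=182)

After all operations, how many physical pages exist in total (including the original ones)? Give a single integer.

Op 1: fork(P0) -> P1. 3 ppages; refcounts: pp0:2 pp1:2 pp2:2
Op 2: write(P0, v1, 167). refcount(pp1)=2>1 -> COPY to pp3. 4 ppages; refcounts: pp0:2 pp1:1 pp2:2 pp3:1
Op 3: write(P1, v2, 147). refcount(pp2)=2>1 -> COPY to pp4. 5 ppages; refcounts: pp0:2 pp1:1 pp2:1 pp3:1 pp4:1
Op 4: write(P0, v1, 145). refcount(pp3)=1 -> write in place. 5 ppages; refcounts: pp0:2 pp1:1 pp2:1 pp3:1 pp4:1
Op 5: fork(P1) -> P2. 5 ppages; refcounts: pp0:3 pp1:2 pp2:1 pp3:1 pp4:2
Op 6: write(P2, v1, 186). refcount(pp1)=2>1 -> COPY to pp5. 6 ppages; refcounts: pp0:3 pp1:1 pp2:1 pp3:1 pp4:2 pp5:1
Op 7: write(P0, v2, 182). refcount(pp2)=1 -> write in place. 6 ppages; refcounts: pp0:3 pp1:1 pp2:1 pp3:1 pp4:2 pp5:1

Answer: 6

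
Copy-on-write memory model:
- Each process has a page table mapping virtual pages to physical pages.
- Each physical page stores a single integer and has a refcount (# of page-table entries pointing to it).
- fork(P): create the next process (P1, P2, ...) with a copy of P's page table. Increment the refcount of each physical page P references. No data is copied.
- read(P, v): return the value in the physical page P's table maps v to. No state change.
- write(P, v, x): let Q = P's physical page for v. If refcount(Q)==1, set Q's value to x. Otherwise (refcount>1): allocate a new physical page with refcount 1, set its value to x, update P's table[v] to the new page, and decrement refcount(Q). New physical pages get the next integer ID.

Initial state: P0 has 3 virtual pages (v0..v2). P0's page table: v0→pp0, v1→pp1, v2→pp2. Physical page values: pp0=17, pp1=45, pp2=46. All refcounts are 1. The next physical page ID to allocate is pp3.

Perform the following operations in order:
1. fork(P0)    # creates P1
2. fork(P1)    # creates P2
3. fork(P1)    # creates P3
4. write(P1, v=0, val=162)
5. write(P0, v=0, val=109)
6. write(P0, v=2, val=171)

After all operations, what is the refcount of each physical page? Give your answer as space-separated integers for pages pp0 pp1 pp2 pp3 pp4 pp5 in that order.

Answer: 2 4 3 1 1 1

Derivation:
Op 1: fork(P0) -> P1. 3 ppages; refcounts: pp0:2 pp1:2 pp2:2
Op 2: fork(P1) -> P2. 3 ppages; refcounts: pp0:3 pp1:3 pp2:3
Op 3: fork(P1) -> P3. 3 ppages; refcounts: pp0:4 pp1:4 pp2:4
Op 4: write(P1, v0, 162). refcount(pp0)=4>1 -> COPY to pp3. 4 ppages; refcounts: pp0:3 pp1:4 pp2:4 pp3:1
Op 5: write(P0, v0, 109). refcount(pp0)=3>1 -> COPY to pp4. 5 ppages; refcounts: pp0:2 pp1:4 pp2:4 pp3:1 pp4:1
Op 6: write(P0, v2, 171). refcount(pp2)=4>1 -> COPY to pp5. 6 ppages; refcounts: pp0:2 pp1:4 pp2:3 pp3:1 pp4:1 pp5:1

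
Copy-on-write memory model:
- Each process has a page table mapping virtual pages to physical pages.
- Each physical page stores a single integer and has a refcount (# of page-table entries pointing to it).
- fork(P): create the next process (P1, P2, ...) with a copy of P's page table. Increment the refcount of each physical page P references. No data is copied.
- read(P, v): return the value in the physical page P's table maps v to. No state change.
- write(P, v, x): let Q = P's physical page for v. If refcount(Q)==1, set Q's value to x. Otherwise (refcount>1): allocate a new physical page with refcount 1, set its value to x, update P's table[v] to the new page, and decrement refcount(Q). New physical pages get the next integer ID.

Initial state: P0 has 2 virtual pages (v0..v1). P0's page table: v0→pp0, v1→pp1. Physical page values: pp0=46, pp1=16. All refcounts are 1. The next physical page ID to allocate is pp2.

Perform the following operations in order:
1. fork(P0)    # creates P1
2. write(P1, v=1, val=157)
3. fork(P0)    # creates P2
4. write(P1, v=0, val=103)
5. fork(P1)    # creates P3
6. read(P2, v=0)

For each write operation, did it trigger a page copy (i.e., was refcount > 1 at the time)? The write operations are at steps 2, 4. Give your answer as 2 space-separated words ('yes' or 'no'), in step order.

Op 1: fork(P0) -> P1. 2 ppages; refcounts: pp0:2 pp1:2
Op 2: write(P1, v1, 157). refcount(pp1)=2>1 -> COPY to pp2. 3 ppages; refcounts: pp0:2 pp1:1 pp2:1
Op 3: fork(P0) -> P2. 3 ppages; refcounts: pp0:3 pp1:2 pp2:1
Op 4: write(P1, v0, 103). refcount(pp0)=3>1 -> COPY to pp3. 4 ppages; refcounts: pp0:2 pp1:2 pp2:1 pp3:1
Op 5: fork(P1) -> P3. 4 ppages; refcounts: pp0:2 pp1:2 pp2:2 pp3:2
Op 6: read(P2, v0) -> 46. No state change.

yes yes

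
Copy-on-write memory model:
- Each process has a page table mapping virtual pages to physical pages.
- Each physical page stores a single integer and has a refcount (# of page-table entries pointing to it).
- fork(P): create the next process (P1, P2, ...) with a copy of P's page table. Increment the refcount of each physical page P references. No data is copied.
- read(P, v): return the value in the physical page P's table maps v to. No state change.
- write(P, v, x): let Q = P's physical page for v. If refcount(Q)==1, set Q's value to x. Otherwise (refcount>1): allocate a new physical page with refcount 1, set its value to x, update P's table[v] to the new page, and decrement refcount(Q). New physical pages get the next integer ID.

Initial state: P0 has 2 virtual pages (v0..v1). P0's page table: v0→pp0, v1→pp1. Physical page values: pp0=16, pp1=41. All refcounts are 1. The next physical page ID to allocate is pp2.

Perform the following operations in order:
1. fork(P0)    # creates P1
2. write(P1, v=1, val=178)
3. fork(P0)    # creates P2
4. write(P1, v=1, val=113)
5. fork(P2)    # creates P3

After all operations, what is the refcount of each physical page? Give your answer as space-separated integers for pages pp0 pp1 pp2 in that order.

Answer: 4 3 1

Derivation:
Op 1: fork(P0) -> P1. 2 ppages; refcounts: pp0:2 pp1:2
Op 2: write(P1, v1, 178). refcount(pp1)=2>1 -> COPY to pp2. 3 ppages; refcounts: pp0:2 pp1:1 pp2:1
Op 3: fork(P0) -> P2. 3 ppages; refcounts: pp0:3 pp1:2 pp2:1
Op 4: write(P1, v1, 113). refcount(pp2)=1 -> write in place. 3 ppages; refcounts: pp0:3 pp1:2 pp2:1
Op 5: fork(P2) -> P3. 3 ppages; refcounts: pp0:4 pp1:3 pp2:1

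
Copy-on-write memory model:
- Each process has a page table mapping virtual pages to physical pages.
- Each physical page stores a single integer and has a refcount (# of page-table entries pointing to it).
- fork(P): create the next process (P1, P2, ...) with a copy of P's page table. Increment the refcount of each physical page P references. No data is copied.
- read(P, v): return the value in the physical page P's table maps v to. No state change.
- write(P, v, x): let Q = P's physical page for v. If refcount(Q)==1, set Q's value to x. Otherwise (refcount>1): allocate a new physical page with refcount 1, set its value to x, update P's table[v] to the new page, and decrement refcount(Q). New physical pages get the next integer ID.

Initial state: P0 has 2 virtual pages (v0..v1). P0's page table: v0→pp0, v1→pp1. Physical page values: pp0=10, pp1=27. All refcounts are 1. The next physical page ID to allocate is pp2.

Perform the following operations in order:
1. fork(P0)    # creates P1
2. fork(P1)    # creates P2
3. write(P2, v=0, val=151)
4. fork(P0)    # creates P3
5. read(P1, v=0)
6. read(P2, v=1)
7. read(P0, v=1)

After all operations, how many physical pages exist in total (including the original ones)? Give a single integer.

Op 1: fork(P0) -> P1. 2 ppages; refcounts: pp0:2 pp1:2
Op 2: fork(P1) -> P2. 2 ppages; refcounts: pp0:3 pp1:3
Op 3: write(P2, v0, 151). refcount(pp0)=3>1 -> COPY to pp2. 3 ppages; refcounts: pp0:2 pp1:3 pp2:1
Op 4: fork(P0) -> P3. 3 ppages; refcounts: pp0:3 pp1:4 pp2:1
Op 5: read(P1, v0) -> 10. No state change.
Op 6: read(P2, v1) -> 27. No state change.
Op 7: read(P0, v1) -> 27. No state change.

Answer: 3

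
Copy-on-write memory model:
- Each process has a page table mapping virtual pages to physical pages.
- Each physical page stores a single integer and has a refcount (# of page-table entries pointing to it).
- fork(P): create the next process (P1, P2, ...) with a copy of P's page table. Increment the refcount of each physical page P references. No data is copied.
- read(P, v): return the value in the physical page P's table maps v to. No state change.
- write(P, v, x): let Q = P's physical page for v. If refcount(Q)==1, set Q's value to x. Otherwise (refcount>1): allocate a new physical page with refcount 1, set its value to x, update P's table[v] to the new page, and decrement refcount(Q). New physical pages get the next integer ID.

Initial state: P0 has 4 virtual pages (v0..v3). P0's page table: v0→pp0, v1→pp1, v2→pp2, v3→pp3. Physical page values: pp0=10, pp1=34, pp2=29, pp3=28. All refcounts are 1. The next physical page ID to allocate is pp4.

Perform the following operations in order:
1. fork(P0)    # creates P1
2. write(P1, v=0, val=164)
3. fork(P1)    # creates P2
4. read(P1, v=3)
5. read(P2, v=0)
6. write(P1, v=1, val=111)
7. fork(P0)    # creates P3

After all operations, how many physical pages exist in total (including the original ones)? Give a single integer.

Answer: 6

Derivation:
Op 1: fork(P0) -> P1. 4 ppages; refcounts: pp0:2 pp1:2 pp2:2 pp3:2
Op 2: write(P1, v0, 164). refcount(pp0)=2>1 -> COPY to pp4. 5 ppages; refcounts: pp0:1 pp1:2 pp2:2 pp3:2 pp4:1
Op 3: fork(P1) -> P2. 5 ppages; refcounts: pp0:1 pp1:3 pp2:3 pp3:3 pp4:2
Op 4: read(P1, v3) -> 28. No state change.
Op 5: read(P2, v0) -> 164. No state change.
Op 6: write(P1, v1, 111). refcount(pp1)=3>1 -> COPY to pp5. 6 ppages; refcounts: pp0:1 pp1:2 pp2:3 pp3:3 pp4:2 pp5:1
Op 7: fork(P0) -> P3. 6 ppages; refcounts: pp0:2 pp1:3 pp2:4 pp3:4 pp4:2 pp5:1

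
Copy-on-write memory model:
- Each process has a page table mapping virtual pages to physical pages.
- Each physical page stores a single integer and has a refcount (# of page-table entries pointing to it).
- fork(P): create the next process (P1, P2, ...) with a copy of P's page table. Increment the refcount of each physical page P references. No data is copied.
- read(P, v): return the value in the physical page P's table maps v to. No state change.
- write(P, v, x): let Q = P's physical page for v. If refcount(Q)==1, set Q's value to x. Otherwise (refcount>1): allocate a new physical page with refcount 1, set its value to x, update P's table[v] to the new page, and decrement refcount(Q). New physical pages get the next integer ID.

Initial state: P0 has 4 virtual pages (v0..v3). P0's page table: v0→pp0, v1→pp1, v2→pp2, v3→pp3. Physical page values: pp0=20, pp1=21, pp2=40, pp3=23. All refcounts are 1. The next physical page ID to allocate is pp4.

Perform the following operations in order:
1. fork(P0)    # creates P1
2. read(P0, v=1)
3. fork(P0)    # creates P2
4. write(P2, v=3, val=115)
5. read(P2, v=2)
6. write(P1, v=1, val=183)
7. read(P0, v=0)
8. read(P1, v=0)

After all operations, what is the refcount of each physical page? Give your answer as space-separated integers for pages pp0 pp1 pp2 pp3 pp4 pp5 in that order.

Answer: 3 2 3 2 1 1

Derivation:
Op 1: fork(P0) -> P1. 4 ppages; refcounts: pp0:2 pp1:2 pp2:2 pp3:2
Op 2: read(P0, v1) -> 21. No state change.
Op 3: fork(P0) -> P2. 4 ppages; refcounts: pp0:3 pp1:3 pp2:3 pp3:3
Op 4: write(P2, v3, 115). refcount(pp3)=3>1 -> COPY to pp4. 5 ppages; refcounts: pp0:3 pp1:3 pp2:3 pp3:2 pp4:1
Op 5: read(P2, v2) -> 40. No state change.
Op 6: write(P1, v1, 183). refcount(pp1)=3>1 -> COPY to pp5. 6 ppages; refcounts: pp0:3 pp1:2 pp2:3 pp3:2 pp4:1 pp5:1
Op 7: read(P0, v0) -> 20. No state change.
Op 8: read(P1, v0) -> 20. No state change.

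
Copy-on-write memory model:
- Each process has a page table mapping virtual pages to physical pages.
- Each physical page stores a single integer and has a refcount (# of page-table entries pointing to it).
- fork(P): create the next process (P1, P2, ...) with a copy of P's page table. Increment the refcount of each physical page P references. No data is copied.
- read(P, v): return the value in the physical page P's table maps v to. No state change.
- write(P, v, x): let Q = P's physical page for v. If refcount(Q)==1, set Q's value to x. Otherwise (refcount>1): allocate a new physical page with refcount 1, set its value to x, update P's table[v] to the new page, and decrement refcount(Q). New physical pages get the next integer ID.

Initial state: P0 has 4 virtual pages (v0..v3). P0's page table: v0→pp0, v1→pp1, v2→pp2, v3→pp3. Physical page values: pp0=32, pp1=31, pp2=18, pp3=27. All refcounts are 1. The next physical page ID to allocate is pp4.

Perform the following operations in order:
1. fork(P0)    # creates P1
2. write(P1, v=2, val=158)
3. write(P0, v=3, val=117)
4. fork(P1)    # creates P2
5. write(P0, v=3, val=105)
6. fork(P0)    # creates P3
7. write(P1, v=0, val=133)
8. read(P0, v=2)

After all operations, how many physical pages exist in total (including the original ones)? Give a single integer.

Op 1: fork(P0) -> P1. 4 ppages; refcounts: pp0:2 pp1:2 pp2:2 pp3:2
Op 2: write(P1, v2, 158). refcount(pp2)=2>1 -> COPY to pp4. 5 ppages; refcounts: pp0:2 pp1:2 pp2:1 pp3:2 pp4:1
Op 3: write(P0, v3, 117). refcount(pp3)=2>1 -> COPY to pp5. 6 ppages; refcounts: pp0:2 pp1:2 pp2:1 pp3:1 pp4:1 pp5:1
Op 4: fork(P1) -> P2. 6 ppages; refcounts: pp0:3 pp1:3 pp2:1 pp3:2 pp4:2 pp5:1
Op 5: write(P0, v3, 105). refcount(pp5)=1 -> write in place. 6 ppages; refcounts: pp0:3 pp1:3 pp2:1 pp3:2 pp4:2 pp5:1
Op 6: fork(P0) -> P3. 6 ppages; refcounts: pp0:4 pp1:4 pp2:2 pp3:2 pp4:2 pp5:2
Op 7: write(P1, v0, 133). refcount(pp0)=4>1 -> COPY to pp6. 7 ppages; refcounts: pp0:3 pp1:4 pp2:2 pp3:2 pp4:2 pp5:2 pp6:1
Op 8: read(P0, v2) -> 18. No state change.

Answer: 7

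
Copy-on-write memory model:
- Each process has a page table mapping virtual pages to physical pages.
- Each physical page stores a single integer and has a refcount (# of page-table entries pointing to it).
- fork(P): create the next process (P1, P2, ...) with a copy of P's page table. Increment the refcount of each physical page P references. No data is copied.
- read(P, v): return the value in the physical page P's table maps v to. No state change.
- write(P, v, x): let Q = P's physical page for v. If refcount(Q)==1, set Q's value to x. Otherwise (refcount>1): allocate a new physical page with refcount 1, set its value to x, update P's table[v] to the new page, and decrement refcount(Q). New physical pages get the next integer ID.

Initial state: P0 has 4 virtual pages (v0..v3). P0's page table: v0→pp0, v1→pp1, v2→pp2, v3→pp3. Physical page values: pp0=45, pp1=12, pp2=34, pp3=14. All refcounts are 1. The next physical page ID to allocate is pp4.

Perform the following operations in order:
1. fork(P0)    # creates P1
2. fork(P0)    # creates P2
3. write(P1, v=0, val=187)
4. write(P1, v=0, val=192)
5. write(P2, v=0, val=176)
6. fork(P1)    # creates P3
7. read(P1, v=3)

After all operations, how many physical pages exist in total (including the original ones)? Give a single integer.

Op 1: fork(P0) -> P1. 4 ppages; refcounts: pp0:2 pp1:2 pp2:2 pp3:2
Op 2: fork(P0) -> P2. 4 ppages; refcounts: pp0:3 pp1:3 pp2:3 pp3:3
Op 3: write(P1, v0, 187). refcount(pp0)=3>1 -> COPY to pp4. 5 ppages; refcounts: pp0:2 pp1:3 pp2:3 pp3:3 pp4:1
Op 4: write(P1, v0, 192). refcount(pp4)=1 -> write in place. 5 ppages; refcounts: pp0:2 pp1:3 pp2:3 pp3:3 pp4:1
Op 5: write(P2, v0, 176). refcount(pp0)=2>1 -> COPY to pp5. 6 ppages; refcounts: pp0:1 pp1:3 pp2:3 pp3:3 pp4:1 pp5:1
Op 6: fork(P1) -> P3. 6 ppages; refcounts: pp0:1 pp1:4 pp2:4 pp3:4 pp4:2 pp5:1
Op 7: read(P1, v3) -> 14. No state change.

Answer: 6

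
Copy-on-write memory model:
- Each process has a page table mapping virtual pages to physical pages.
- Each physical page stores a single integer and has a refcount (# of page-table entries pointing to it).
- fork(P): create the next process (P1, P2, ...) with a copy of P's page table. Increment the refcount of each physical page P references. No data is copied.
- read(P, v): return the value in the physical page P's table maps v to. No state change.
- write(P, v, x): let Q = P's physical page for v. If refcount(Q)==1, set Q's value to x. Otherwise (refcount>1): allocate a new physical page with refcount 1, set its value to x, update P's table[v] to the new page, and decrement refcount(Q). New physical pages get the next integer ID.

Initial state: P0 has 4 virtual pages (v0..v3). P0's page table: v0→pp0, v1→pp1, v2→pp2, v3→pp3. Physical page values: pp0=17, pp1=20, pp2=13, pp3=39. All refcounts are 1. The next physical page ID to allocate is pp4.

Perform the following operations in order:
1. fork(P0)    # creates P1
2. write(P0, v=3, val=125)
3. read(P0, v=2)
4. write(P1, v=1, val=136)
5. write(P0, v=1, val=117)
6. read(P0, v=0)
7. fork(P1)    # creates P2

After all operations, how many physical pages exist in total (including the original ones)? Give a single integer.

Op 1: fork(P0) -> P1. 4 ppages; refcounts: pp0:2 pp1:2 pp2:2 pp3:2
Op 2: write(P0, v3, 125). refcount(pp3)=2>1 -> COPY to pp4. 5 ppages; refcounts: pp0:2 pp1:2 pp2:2 pp3:1 pp4:1
Op 3: read(P0, v2) -> 13. No state change.
Op 4: write(P1, v1, 136). refcount(pp1)=2>1 -> COPY to pp5. 6 ppages; refcounts: pp0:2 pp1:1 pp2:2 pp3:1 pp4:1 pp5:1
Op 5: write(P0, v1, 117). refcount(pp1)=1 -> write in place. 6 ppages; refcounts: pp0:2 pp1:1 pp2:2 pp3:1 pp4:1 pp5:1
Op 6: read(P0, v0) -> 17. No state change.
Op 7: fork(P1) -> P2. 6 ppages; refcounts: pp0:3 pp1:1 pp2:3 pp3:2 pp4:1 pp5:2

Answer: 6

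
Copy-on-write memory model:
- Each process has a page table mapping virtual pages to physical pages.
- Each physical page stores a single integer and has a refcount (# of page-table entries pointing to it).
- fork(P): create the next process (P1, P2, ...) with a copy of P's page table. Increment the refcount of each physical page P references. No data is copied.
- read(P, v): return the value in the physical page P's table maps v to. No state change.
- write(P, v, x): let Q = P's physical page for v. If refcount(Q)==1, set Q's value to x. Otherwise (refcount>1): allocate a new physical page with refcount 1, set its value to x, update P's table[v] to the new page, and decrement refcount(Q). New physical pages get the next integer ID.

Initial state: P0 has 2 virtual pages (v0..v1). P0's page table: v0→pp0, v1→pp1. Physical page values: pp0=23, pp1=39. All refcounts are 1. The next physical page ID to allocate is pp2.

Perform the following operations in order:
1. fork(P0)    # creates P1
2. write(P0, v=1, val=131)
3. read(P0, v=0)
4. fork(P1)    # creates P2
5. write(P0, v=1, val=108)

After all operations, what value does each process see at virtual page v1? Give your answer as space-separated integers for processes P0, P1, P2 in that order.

Op 1: fork(P0) -> P1. 2 ppages; refcounts: pp0:2 pp1:2
Op 2: write(P0, v1, 131). refcount(pp1)=2>1 -> COPY to pp2. 3 ppages; refcounts: pp0:2 pp1:1 pp2:1
Op 3: read(P0, v0) -> 23. No state change.
Op 4: fork(P1) -> P2. 3 ppages; refcounts: pp0:3 pp1:2 pp2:1
Op 5: write(P0, v1, 108). refcount(pp2)=1 -> write in place. 3 ppages; refcounts: pp0:3 pp1:2 pp2:1
P0: v1 -> pp2 = 108
P1: v1 -> pp1 = 39
P2: v1 -> pp1 = 39

Answer: 108 39 39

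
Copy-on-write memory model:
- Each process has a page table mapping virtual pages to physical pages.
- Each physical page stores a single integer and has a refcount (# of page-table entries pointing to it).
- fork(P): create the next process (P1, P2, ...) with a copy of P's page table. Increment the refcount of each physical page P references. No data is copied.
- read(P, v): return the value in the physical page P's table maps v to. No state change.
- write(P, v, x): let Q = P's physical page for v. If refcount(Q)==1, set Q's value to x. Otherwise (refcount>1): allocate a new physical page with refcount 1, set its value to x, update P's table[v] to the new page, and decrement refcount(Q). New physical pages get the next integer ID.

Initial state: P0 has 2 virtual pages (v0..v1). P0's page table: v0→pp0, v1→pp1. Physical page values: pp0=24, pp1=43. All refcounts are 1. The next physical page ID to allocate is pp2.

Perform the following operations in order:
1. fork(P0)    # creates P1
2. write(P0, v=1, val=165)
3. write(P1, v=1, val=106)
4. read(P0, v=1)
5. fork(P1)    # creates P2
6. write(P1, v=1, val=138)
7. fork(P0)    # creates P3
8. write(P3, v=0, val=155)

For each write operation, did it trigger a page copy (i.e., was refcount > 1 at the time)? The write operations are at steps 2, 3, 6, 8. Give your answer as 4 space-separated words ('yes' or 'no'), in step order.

Op 1: fork(P0) -> P1. 2 ppages; refcounts: pp0:2 pp1:2
Op 2: write(P0, v1, 165). refcount(pp1)=2>1 -> COPY to pp2. 3 ppages; refcounts: pp0:2 pp1:1 pp2:1
Op 3: write(P1, v1, 106). refcount(pp1)=1 -> write in place. 3 ppages; refcounts: pp0:2 pp1:1 pp2:1
Op 4: read(P0, v1) -> 165. No state change.
Op 5: fork(P1) -> P2. 3 ppages; refcounts: pp0:3 pp1:2 pp2:1
Op 6: write(P1, v1, 138). refcount(pp1)=2>1 -> COPY to pp3. 4 ppages; refcounts: pp0:3 pp1:1 pp2:1 pp3:1
Op 7: fork(P0) -> P3. 4 ppages; refcounts: pp0:4 pp1:1 pp2:2 pp3:1
Op 8: write(P3, v0, 155). refcount(pp0)=4>1 -> COPY to pp4. 5 ppages; refcounts: pp0:3 pp1:1 pp2:2 pp3:1 pp4:1

yes no yes yes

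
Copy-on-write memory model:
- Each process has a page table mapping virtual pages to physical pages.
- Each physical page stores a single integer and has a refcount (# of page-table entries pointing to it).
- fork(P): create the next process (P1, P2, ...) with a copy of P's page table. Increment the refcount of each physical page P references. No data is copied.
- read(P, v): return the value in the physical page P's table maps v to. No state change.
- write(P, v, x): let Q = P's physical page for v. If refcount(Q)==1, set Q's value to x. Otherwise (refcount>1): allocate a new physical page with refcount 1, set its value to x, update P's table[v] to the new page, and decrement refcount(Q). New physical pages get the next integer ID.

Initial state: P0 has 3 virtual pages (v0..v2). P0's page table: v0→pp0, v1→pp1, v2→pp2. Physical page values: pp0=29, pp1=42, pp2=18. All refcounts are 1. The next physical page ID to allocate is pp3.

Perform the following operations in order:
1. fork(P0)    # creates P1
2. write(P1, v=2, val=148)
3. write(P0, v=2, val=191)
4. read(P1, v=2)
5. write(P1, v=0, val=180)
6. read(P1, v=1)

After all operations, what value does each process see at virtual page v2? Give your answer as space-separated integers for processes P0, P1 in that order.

Answer: 191 148

Derivation:
Op 1: fork(P0) -> P1. 3 ppages; refcounts: pp0:2 pp1:2 pp2:2
Op 2: write(P1, v2, 148). refcount(pp2)=2>1 -> COPY to pp3. 4 ppages; refcounts: pp0:2 pp1:2 pp2:1 pp3:1
Op 3: write(P0, v2, 191). refcount(pp2)=1 -> write in place. 4 ppages; refcounts: pp0:2 pp1:2 pp2:1 pp3:1
Op 4: read(P1, v2) -> 148. No state change.
Op 5: write(P1, v0, 180). refcount(pp0)=2>1 -> COPY to pp4. 5 ppages; refcounts: pp0:1 pp1:2 pp2:1 pp3:1 pp4:1
Op 6: read(P1, v1) -> 42. No state change.
P0: v2 -> pp2 = 191
P1: v2 -> pp3 = 148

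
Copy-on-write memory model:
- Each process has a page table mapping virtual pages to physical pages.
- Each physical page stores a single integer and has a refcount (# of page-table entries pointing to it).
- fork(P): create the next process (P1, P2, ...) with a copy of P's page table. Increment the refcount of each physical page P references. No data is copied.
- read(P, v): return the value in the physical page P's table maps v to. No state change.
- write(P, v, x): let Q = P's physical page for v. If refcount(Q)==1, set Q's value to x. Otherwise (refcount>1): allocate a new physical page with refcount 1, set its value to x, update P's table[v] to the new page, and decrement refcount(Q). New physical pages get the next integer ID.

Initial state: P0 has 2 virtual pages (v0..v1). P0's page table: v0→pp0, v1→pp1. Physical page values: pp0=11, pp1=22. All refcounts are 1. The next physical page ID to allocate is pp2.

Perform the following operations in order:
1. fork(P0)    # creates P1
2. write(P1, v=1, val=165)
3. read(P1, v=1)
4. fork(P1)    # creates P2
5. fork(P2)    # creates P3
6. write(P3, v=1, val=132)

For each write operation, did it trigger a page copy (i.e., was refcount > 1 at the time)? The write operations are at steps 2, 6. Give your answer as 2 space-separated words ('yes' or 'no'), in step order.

Op 1: fork(P0) -> P1. 2 ppages; refcounts: pp0:2 pp1:2
Op 2: write(P1, v1, 165). refcount(pp1)=2>1 -> COPY to pp2. 3 ppages; refcounts: pp0:2 pp1:1 pp2:1
Op 3: read(P1, v1) -> 165. No state change.
Op 4: fork(P1) -> P2. 3 ppages; refcounts: pp0:3 pp1:1 pp2:2
Op 5: fork(P2) -> P3. 3 ppages; refcounts: pp0:4 pp1:1 pp2:3
Op 6: write(P3, v1, 132). refcount(pp2)=3>1 -> COPY to pp3. 4 ppages; refcounts: pp0:4 pp1:1 pp2:2 pp3:1

yes yes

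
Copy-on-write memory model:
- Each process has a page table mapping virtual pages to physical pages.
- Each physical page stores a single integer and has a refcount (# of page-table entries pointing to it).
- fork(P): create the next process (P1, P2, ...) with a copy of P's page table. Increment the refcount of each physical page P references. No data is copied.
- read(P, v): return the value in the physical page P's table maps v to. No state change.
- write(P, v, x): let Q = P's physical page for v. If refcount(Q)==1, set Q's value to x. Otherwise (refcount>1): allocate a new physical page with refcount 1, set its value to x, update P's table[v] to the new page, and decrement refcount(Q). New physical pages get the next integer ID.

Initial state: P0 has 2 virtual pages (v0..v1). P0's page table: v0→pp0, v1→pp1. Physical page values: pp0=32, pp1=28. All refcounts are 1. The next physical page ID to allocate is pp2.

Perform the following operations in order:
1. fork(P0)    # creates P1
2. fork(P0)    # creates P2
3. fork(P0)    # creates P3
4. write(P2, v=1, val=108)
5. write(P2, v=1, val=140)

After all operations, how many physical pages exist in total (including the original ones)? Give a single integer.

Op 1: fork(P0) -> P1. 2 ppages; refcounts: pp0:2 pp1:2
Op 2: fork(P0) -> P2. 2 ppages; refcounts: pp0:3 pp1:3
Op 3: fork(P0) -> P3. 2 ppages; refcounts: pp0:4 pp1:4
Op 4: write(P2, v1, 108). refcount(pp1)=4>1 -> COPY to pp2. 3 ppages; refcounts: pp0:4 pp1:3 pp2:1
Op 5: write(P2, v1, 140). refcount(pp2)=1 -> write in place. 3 ppages; refcounts: pp0:4 pp1:3 pp2:1

Answer: 3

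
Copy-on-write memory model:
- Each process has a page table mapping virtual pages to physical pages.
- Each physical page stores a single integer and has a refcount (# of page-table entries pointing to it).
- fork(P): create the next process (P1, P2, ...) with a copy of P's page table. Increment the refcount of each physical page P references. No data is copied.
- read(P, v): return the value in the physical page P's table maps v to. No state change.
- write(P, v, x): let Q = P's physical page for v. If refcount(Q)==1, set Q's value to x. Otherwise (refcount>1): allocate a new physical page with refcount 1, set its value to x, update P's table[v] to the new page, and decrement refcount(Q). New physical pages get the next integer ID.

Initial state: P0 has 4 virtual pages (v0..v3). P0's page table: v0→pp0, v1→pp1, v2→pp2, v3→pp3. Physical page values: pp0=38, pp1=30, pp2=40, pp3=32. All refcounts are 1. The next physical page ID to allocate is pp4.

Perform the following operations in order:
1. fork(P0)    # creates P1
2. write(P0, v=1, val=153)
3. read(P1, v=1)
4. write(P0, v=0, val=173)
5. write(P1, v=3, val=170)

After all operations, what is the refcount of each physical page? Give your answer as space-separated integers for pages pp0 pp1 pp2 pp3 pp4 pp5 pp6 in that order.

Op 1: fork(P0) -> P1. 4 ppages; refcounts: pp0:2 pp1:2 pp2:2 pp3:2
Op 2: write(P0, v1, 153). refcount(pp1)=2>1 -> COPY to pp4. 5 ppages; refcounts: pp0:2 pp1:1 pp2:2 pp3:2 pp4:1
Op 3: read(P1, v1) -> 30. No state change.
Op 4: write(P0, v0, 173). refcount(pp0)=2>1 -> COPY to pp5. 6 ppages; refcounts: pp0:1 pp1:1 pp2:2 pp3:2 pp4:1 pp5:1
Op 5: write(P1, v3, 170). refcount(pp3)=2>1 -> COPY to pp6. 7 ppages; refcounts: pp0:1 pp1:1 pp2:2 pp3:1 pp4:1 pp5:1 pp6:1

Answer: 1 1 2 1 1 1 1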